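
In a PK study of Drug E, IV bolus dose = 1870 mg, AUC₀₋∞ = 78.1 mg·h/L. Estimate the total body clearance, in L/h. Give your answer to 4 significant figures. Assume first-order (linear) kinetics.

23.94 L/h

CL = Dose / AUC = 1870 / 78.1 = 23.94 L/h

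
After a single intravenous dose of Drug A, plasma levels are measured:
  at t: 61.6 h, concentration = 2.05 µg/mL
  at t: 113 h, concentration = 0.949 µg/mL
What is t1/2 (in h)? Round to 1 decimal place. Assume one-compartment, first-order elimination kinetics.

46.3 h

k = ln(C₁/C₂) / (t₂ − t₁) = ln(2.05/0.949) / (113 − 61.6)
  = 0.7702 / 51.40 = 0.01498 h⁻¹
t½ = ln2 / k = 0.693147 / 0.01498 = 46.27 h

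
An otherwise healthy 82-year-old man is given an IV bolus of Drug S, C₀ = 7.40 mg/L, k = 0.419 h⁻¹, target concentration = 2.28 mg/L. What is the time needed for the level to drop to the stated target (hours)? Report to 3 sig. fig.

2.81 h

t = ln(C₀ / C) / k = ln(7.400 / 2.28) / 0.4190
  = ln(3.246) / 0.4190 = 1.177 / 0.4190 = 2.809 h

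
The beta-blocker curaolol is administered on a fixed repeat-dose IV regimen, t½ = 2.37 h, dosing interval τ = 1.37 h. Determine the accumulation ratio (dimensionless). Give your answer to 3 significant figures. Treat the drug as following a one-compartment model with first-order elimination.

k = ln2 / t½ = 0.693147 / 2.37 = 0.2925 h⁻¹
e^(−kτ) = e^(−0.2925 × 1.37) = 0.6698
Accumulation ratio R = 1 / (1 − e^(−kτ)) = 1 / (1 − 0.6698) = 3.028

3.03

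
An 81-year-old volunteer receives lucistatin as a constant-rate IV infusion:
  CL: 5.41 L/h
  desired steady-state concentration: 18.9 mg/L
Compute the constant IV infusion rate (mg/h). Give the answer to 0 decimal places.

At steady state, infusion rate R₀ = Css × CL = 18.9 × 5.410 = 102.2 mg/h

102 mg/h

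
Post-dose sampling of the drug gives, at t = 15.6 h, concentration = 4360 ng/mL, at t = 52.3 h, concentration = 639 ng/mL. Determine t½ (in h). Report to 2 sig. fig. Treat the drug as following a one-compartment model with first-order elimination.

k = ln(C₁/C₂) / (t₂ − t₁) = ln(4360/639) / (52.3 − 15.6)
  = 1.920 / 36.70 = 0.05232 h⁻¹
t½ = ln2 / k = 0.693147 / 0.05232 = 13.25 h

13 h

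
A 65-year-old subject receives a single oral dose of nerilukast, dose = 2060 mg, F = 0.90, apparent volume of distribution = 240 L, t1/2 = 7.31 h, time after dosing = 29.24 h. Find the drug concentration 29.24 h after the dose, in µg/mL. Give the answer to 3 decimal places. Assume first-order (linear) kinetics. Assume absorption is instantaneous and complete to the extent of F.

Amount reaching circulation = F × Dose = 0.90 × 2060 = 1854 mg
C₀ = F·Dose / Vd = 1854 / 240 = 7.725 mg/L
k = ln2 / t½ = 0.693147 / 7.31 = 0.09482 h⁻¹
t / t½ = 29.24 / 7.31 = 4 half-lives
C = C₀ × (1/2)^4 = 7.725 × 0.06250 = 0.4828 mg/L
(0.4828 mg/L = 0.4828 µg/mL)

0.483 µg/mL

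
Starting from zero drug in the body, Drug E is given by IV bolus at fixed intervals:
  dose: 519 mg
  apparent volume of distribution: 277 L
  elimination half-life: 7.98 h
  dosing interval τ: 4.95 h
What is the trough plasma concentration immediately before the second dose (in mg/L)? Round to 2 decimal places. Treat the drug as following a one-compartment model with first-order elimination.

C₀ per dose = Dose / Vd = 519 / 277 = 1.874 mg/L
k = ln2 / t½ = 0.693147 / 7.98 = 0.08686 h⁻¹
Fraction remaining after one interval: r = e^(−kτ) = e^(−0.08686 × 4.95) = 0.6505
Before dose 2, 1 dose has been given (aged 1τ).
C_trough = C₀ × r = 1.874 × 0.6505 = 1.219 mg/L

1.22 mg/L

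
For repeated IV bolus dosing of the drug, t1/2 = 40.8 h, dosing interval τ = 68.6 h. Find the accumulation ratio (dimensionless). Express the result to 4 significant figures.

k = ln2 / t½ = 0.693147 / 40.8 = 0.01699 h⁻¹
e^(−kτ) = e^(−0.01699 × 68.6) = 0.3118
Accumulation ratio R = 1 / (1 − e^(−kτ)) = 1 / (1 − 0.3118) = 1.453

1.453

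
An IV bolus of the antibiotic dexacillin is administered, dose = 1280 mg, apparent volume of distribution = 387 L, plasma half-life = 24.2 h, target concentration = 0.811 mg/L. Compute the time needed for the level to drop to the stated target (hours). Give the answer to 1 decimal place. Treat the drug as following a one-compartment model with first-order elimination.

C₀ = Dose / Vd = 1280 / 387 = 3.307 mg/L
k = ln2 / t½ = 0.693147 / 24.2 = 0.02864 h⁻¹
t = ln(C₀ / C) / k = ln(3.307 / 0.811) / 0.02864
  = ln(4.078) / 0.02864 = 1.406 / 0.02864 = 49.09 h

49.1 h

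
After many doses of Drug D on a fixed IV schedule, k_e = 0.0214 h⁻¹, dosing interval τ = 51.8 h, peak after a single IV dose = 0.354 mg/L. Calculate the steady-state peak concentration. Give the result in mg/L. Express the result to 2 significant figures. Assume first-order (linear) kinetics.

e^(−kτ) = e^(−0.02140 × 51.8) = 0.3300
Accumulation ratio R = 1 / (1 − e^(−kτ)) = 1 / (1 − 0.3300) = 1.493
Steady-state peak = C₀ × R = 0.354 × 1.493 = 0.5285 mg/L

0.53 mg/L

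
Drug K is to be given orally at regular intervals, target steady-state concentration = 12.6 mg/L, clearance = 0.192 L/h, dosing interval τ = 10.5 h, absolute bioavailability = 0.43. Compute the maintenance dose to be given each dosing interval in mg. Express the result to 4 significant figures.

At steady state, F × (Dose/τ) = Css × CL.
Dose = Css × CL × τ / F = 12.6 × 0.1920 × 10.5 / 0.43 = 59.07 mg

59.07 mg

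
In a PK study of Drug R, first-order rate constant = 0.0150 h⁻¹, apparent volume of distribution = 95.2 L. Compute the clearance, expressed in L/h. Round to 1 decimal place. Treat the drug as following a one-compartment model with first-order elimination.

1.4 L/h

CL = k × Vd = 0.0150 × 95.2 = 1.428 L/h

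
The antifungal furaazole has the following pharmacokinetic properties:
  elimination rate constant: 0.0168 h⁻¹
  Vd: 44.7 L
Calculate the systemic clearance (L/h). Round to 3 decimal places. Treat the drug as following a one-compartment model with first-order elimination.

CL = k × Vd = 0.0168 × 44.7 = 0.7510 L/h

0.751 L/h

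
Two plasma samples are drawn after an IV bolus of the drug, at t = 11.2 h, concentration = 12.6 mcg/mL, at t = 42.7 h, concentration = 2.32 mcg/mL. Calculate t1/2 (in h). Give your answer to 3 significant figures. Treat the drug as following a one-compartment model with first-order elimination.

k = ln(C₁/C₂) / (t₂ − t₁) = ln(12.6/2.32) / (42.7 − 11.2)
  = 1.692 / 31.50 = 0.05371 h⁻¹
t½ = ln2 / k = 0.693147 / 0.05371 = 12.91 h

12.9 h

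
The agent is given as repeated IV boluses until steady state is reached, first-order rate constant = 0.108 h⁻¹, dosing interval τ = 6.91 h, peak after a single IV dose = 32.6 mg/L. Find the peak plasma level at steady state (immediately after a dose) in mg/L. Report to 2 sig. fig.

62 mg/L

e^(−kτ) = e^(−0.1080 × 6.91) = 0.4741
Accumulation ratio R = 1 / (1 − e^(−kτ)) = 1 / (1 − 0.4741) = 1.902
Steady-state peak = C₀ × R = 32.6 × 1.902 = 62.01 mg/L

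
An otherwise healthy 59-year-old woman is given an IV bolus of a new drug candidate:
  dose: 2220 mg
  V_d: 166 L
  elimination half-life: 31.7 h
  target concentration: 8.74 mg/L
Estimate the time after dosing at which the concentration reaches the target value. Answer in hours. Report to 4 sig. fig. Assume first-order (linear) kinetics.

19.45 h

C₀ = Dose / Vd = 2220 / 166 = 13.37 mg/L
k = ln2 / t½ = 0.693147 / 31.7 = 0.02187 h⁻¹
t = ln(C₀ / C) / k = ln(13.37 / 8.74) / 0.02187
  = ln(1.530) / 0.02187 = 0.4253 / 0.02187 = 19.45 h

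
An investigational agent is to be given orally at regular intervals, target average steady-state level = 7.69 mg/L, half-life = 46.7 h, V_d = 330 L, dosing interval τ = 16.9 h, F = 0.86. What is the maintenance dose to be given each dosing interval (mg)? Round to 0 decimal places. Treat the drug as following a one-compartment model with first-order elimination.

740 mg

k = ln2 / t½ = 0.693147 / 46.7 = 0.01484 h⁻¹
CL = k × Vd = 0.01484 × 330 = 4.897 L/h
At steady state, F × (Dose/τ) = Css × CL.
Dose = Css × CL × τ / F = 7.69 × 4.897 × 16.9 / 0.86 = 740.0 mg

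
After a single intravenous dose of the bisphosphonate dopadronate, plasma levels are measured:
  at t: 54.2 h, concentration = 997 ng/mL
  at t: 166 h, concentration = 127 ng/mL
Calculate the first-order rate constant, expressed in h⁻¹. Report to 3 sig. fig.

0.0184 h⁻¹

k = ln(C₁/C₂) / (t₂ − t₁) = ln(997/127) / (166 − 54.2)
  = 2.061 / 111.8 = 0.01843 h⁻¹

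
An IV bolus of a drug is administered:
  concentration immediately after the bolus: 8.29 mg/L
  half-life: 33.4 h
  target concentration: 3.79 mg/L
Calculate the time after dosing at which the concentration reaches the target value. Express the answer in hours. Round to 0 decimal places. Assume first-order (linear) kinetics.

38 h

k = ln2 / t½ = 0.693147 / 33.4 = 0.02075 h⁻¹
t = ln(C₀ / C) / k = ln(8.290 / 3.79) / 0.02075
  = ln(2.187) / 0.02075 = 0.7825 / 0.02075 = 37.71 h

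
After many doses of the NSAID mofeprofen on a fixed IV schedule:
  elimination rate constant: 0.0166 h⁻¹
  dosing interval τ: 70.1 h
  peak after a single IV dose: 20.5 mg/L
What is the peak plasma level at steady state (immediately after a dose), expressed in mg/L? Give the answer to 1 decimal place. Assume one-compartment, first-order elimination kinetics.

e^(−kτ) = e^(−0.01660 × 70.1) = 0.3123
Accumulation ratio R = 1 / (1 − e^(−kτ)) = 1 / (1 − 0.3123) = 1.454
Steady-state peak = C₀ × R = 20.5 × 1.454 = 29.81 mg/L

29.8 mg/L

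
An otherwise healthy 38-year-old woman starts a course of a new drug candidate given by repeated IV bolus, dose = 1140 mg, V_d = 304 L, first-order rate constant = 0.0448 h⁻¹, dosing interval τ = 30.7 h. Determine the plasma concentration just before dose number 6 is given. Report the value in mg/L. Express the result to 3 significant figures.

C₀ per dose = Dose / Vd = 1140 / 304 = 3.750 mg/L
Fraction remaining after one interval: r = e^(−kτ) = e^(−0.04480 × 30.7) = 0.2527
Before dose 6, 5 doses have been given (aged 1τ, 2τ, 3τ, 4τ, 5τ).
C_trough = C₀ × (r + r² + … + r^5) = C₀ × r(1−r^5)/(1−r)
        = 3.750 × 0.2527 × (1 − 0.001030) / (1 − 0.2527) = 1.267 mg/L

1.27 mg/L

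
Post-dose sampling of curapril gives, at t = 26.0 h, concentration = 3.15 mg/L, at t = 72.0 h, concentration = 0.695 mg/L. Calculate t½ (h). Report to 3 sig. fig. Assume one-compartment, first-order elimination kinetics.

k = ln(C₁/C₂) / (t₂ − t₁) = ln(3.15/0.695) / (72.0 − 26.0)
  = 1.511 / 46.00 = 0.03285 h⁻¹
t½ = ln2 / k = 0.693147 / 0.03285 = 21.10 h

21.1 h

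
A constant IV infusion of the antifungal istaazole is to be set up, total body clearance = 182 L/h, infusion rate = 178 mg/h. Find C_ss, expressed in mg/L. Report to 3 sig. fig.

At steady state Css = R₀ / CL = 178 / 182.0 = 0.9780 mg/L

0.978 mg/L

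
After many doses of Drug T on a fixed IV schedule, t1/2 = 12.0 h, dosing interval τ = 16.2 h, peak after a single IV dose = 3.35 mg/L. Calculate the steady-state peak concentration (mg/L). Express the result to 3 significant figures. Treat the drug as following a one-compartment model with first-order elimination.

5.51 mg/L

k = ln2 / t½ = 0.693147 / 12.0 = 0.05776 h⁻¹
e^(−kτ) = e^(−0.05776 × 16.2) = 0.3923
Accumulation ratio R = 1 / (1 − e^(−kτ)) = 1 / (1 − 0.3923) = 1.646
Steady-state peak = C₀ × R = 3.35 × 1.646 = 5.514 mg/L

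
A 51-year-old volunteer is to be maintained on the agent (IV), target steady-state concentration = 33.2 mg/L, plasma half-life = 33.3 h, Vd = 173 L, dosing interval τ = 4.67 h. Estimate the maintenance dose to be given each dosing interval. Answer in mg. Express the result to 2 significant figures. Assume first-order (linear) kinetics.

k = ln2 / t½ = 0.693147 / 33.3 = 0.02082 h⁻¹
CL = k × Vd = 0.02082 × 173 = 3.602 L/h
At steady state, Dose/τ = Css × CL.
Dose = Css × CL × τ = 33.2 × 3.602 × 4.67 = 558.5 mg

560 mg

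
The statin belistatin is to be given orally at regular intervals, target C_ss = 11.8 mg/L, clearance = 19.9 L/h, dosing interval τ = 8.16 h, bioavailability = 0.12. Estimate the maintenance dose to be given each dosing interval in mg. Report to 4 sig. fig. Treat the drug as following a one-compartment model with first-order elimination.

At steady state, F × (Dose/τ) = Css × CL.
Dose = Css × CL × τ / F = 11.8 × 19.90 × 8.16 / 0.12 = 15970 mg

15970 mg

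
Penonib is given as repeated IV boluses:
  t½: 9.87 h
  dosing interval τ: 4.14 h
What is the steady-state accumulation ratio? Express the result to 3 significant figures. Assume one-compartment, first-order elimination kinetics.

k = ln2 / t½ = 0.693147 / 9.87 = 0.07023 h⁻¹
e^(−kτ) = e^(−0.07023 × 4.14) = 0.7477
Accumulation ratio R = 1 / (1 − e^(−kτ)) = 1 / (1 − 0.7477) = 3.964

3.96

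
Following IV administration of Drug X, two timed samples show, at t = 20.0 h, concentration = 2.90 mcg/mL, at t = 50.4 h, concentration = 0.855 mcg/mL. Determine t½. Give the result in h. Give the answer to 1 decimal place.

17.3 h

k = ln(C₁/C₂) / (t₂ − t₁) = ln(2.90/0.855) / (50.4 − 20.0)
  = 1.221 / 30.40 = 0.04016 h⁻¹
t½ = ln2 / k = 0.693147 / 0.04016 = 17.26 h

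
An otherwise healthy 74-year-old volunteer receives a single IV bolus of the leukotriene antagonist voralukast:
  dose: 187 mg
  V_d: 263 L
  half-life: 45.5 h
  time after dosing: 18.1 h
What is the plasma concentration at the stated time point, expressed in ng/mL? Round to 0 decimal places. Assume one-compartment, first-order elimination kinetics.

C₀ = Dose / Vd = 187.0 / 263 = 0.7110 mg/L
k = ln2 / t½ = 0.693147 / 45.5 = 0.01523 h⁻¹
C = C₀ · e^(−k·t) = 0.7110 × e^(−0.01523 × 18.1)
  = 0.7110 × 0.7591 = 0.5397 mg/L
Convert: 0.5397 mg/L × 1000 = 539.7 ng/mL

540 ng/mL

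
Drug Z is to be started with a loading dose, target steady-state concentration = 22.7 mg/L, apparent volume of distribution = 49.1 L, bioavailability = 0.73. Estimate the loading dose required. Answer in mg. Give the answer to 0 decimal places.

1527 mg

LD = Css × Vd / F = 22.7 × 49.1 / 0.73 = 1527 mg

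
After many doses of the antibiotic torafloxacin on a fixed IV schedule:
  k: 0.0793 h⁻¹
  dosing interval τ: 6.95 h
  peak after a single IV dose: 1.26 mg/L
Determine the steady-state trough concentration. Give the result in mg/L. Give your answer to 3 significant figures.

e^(−kτ) = e^(−0.07930 × 6.95) = 0.5763
Accumulation ratio R = 1 / (1 − e^(−kτ)) = 1 / (1 − 0.5763) = 2.360
Steady-state trough = C₀ × R × e^(−kτ) = 1.26 × 2.360 × 0.5763 = 1.714 mg/L

1.71 mg/L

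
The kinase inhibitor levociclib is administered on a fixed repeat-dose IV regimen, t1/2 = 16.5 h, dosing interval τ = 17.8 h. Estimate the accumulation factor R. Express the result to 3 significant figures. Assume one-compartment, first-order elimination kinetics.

k = ln2 / t½ = 0.693147 / 16.5 = 0.04201 h⁻¹
e^(−kτ) = e^(−0.04201 × 17.8) = 0.4734
Accumulation ratio R = 1 / (1 − e^(−kτ)) = 1 / (1 − 0.4734) = 1.899

1.90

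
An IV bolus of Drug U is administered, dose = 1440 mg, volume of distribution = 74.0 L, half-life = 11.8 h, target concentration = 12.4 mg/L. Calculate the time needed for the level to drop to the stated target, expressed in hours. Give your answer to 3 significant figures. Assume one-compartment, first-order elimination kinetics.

7.67 h

C₀ = Dose / Vd = 1440 / 74.0 = 19.46 mg/L
k = ln2 / t½ = 0.693147 / 11.8 = 0.05874 h⁻¹
t = ln(C₀ / C) / k = ln(19.46 / 12.4) / 0.05874
  = ln(1.569) / 0.05874 = 0.4504 / 0.05874 = 7.668 h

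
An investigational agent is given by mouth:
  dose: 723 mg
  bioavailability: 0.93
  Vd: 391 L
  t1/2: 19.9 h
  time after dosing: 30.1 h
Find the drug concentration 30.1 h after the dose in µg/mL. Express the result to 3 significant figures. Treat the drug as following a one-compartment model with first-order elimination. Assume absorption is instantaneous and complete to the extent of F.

Amount reaching circulation = F × Dose = 0.93 × 723.0 = 672.4 mg
C₀ = F·Dose / Vd = 672.4 / 391 = 1.720 mg/L
k = ln2 / t½ = 0.693147 / 19.9 = 0.03483 h⁻¹
C = C₀ · e^(−k·t) = 1.720 × e^(−0.03483 × 30.1)
  = 1.720 × 0.3505 = 0.6029 mg/L
(0.6029 mg/L = 0.6029 µg/mL)

0.603 µg/mL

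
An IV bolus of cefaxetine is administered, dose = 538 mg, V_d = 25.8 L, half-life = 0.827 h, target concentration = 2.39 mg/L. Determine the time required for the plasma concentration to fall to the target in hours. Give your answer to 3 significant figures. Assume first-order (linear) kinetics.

C₀ = Dose / Vd = 538.0 / 25.8 = 20.85 mg/L
k = ln2 / t½ = 0.693147 / 0.827 = 0.8381 h⁻¹
t = ln(C₀ / C) / k = ln(20.85 / 2.39) / 0.8381
  = ln(8.724) / 0.8381 = 2.166 / 0.8381 = 2.584 h

2.58 h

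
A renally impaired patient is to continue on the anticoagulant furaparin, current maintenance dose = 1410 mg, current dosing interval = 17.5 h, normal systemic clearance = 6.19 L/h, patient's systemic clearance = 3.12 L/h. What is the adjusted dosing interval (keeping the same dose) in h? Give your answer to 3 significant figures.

To keep the same average steady-state level, dosing rate must scale with clearance.
CL ratio = 3.12 / 6.19 = 0.5040
New interval (same dose) = 17.5 / 0.5040 = 34.72 h

34.7 h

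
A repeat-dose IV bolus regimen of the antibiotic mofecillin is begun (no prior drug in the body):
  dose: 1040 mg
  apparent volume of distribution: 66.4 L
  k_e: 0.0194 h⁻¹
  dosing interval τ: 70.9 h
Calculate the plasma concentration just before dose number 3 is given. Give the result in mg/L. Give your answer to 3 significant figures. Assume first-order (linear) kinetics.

C₀ per dose = Dose / Vd = 1040 / 66.4 = 15.66 mg/L
Fraction remaining after one interval: r = e^(−kτ) = e^(−0.01940 × 70.9) = 0.2527
Before dose 3, 2 doses have been given (aged 1τ, 2τ).
C_trough = C₀ × (r + r²) = 15.66 × (0.2527 + 0.06386) = 4.957 mg/L

4.96 mg/L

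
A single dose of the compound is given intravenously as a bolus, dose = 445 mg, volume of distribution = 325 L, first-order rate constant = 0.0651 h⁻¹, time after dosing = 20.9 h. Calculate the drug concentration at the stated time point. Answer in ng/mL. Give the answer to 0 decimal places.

C₀ = Dose / Vd = 445.0 / 325 = 1.369 mg/L
C = C₀ · e^(−k·t) = 1.369 × e^(−0.06510 × 20.9)
  = 1.369 × 0.2565 = 0.3511 mg/L
Convert: 0.3511 mg/L × 1000 = 351.1 ng/mL

351 ng/mL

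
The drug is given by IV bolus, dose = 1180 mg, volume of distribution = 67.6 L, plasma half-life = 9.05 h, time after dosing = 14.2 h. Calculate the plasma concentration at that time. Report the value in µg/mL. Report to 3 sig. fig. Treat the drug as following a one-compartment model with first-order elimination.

5.88 µg/mL

C₀ = Dose / Vd = 1180 / 67.6 = 17.46 mg/L
k = ln2 / t½ = 0.693147 / 9.05 = 0.07659 h⁻¹
C = C₀ · e^(−k·t) = 17.46 × e^(−0.07659 × 14.2)
  = 17.46 × 0.3370 = 5.884 mg/L
(5.884 mg/L = 5.884 µg/mL)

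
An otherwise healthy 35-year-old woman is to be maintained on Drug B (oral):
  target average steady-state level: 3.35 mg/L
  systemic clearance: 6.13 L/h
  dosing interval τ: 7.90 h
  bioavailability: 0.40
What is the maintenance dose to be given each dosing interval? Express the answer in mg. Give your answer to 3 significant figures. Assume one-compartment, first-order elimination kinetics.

406 mg

At steady state, F × (Dose/τ) = Css × CL.
Dose = Css × CL × τ / F = 3.35 × 6.130 × 7.90 / 0.40 = 405.6 mg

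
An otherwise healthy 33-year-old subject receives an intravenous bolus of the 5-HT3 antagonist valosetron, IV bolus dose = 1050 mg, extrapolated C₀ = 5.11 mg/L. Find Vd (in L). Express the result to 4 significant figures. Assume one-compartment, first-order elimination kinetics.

205.5 L

Vd = Dose / C₀ = 1050 / 5.11 = 205.5 L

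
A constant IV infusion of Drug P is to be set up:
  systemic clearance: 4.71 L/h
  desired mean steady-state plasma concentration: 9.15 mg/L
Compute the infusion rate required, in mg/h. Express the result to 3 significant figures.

At steady state, infusion rate R₀ = Css × CL = 9.15 × 4.710 = 43.10 mg/h

43.1 mg/h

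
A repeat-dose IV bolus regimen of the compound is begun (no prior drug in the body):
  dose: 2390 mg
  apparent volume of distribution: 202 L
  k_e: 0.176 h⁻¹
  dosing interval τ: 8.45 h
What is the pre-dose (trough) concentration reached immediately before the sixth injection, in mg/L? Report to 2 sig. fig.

3.5 mg/L

C₀ per dose = Dose / Vd = 2390 / 202 = 11.83 mg/L
Fraction remaining after one interval: r = e^(−kτ) = e^(−0.1760 × 8.45) = 0.2260
Before dose 6, 5 doses have been given (aged 1τ, 2τ, 3τ, 4τ, 5τ).
C_trough = C₀ × (r + r² + … + r^5) = C₀ × r(1−r^5)/(1−r)
        = 11.83 × 0.2260 × (1 − 0.0005896) / (1 − 0.2260) = 3.452 mg/L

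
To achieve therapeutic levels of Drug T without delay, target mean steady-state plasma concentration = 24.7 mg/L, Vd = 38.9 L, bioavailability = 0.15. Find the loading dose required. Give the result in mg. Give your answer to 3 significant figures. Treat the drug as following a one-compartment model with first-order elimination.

LD = Css × Vd / F = 24.7 × 38.9 / 0.15 = 6406 mg

6410 mg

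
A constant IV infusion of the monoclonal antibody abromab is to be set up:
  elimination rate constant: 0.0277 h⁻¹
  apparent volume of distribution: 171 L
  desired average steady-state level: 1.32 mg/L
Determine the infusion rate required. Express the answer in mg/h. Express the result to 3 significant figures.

6.25 mg/h

CL = k × Vd = 0.02770 × 171 = 4.737 L/h
At steady state, infusion rate R₀ = Css × CL = 1.32 × 4.737 = 6.253 mg/h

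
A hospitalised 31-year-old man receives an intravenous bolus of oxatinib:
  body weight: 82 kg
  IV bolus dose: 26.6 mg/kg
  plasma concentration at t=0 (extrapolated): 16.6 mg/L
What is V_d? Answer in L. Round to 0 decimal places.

Dose = 26.6 × 82 = 2181 mg
Vd = Dose / C₀ = 2181 / 16.6 = 131.4 L

131 L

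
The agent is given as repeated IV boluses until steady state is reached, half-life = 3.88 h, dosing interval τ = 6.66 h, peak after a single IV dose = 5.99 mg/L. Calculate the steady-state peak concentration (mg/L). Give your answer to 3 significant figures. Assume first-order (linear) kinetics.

k = ln2 / t½ = 0.693147 / 3.88 = 0.1786 h⁻¹
e^(−kτ) = e^(−0.1786 × 6.66) = 0.3044
Accumulation ratio R = 1 / (1 − e^(−kτ)) = 1 / (1 − 0.3044) = 1.438
Steady-state peak = C₀ × R = 5.99 × 1.438 = 8.614 mg/L

8.61 mg/L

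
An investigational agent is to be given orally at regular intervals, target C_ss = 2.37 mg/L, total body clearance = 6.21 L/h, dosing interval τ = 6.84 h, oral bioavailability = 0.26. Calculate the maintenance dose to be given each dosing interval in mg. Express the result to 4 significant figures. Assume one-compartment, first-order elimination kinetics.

At steady state, F × (Dose/τ) = Css × CL.
Dose = Css × CL × τ / F = 2.37 × 6.210 × 6.84 / 0.26 = 387.2 mg

387.2 mg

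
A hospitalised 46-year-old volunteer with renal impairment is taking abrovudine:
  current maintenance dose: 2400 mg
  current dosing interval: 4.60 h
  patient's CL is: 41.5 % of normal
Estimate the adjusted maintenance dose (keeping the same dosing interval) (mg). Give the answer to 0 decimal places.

To keep the same average steady-state level, dosing rate must scale with clearance.
CL ratio = 41.5 / 100 = 0.4150
New dose (same interval) = 2400 × 0.4150 = 996.0 mg

996 mg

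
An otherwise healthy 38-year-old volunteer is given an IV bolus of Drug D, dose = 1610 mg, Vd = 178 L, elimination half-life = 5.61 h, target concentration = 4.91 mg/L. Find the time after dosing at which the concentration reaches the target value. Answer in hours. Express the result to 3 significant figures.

4.94 h

C₀ = Dose / Vd = 1610 / 178 = 9.045 mg/L
k = ln2 / t½ = 0.693147 / 5.61 = 0.1236 h⁻¹
t = ln(C₀ / C) / k = ln(9.045 / 4.91) / 0.1236
  = ln(1.842) / 0.1236 = 0.6109 / 0.1236 = 4.943 h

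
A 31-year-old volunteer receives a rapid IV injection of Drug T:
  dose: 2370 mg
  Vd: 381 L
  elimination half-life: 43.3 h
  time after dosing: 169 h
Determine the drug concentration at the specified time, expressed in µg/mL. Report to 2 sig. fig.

C₀ = Dose / Vd = 2370 / 381 = 6.220 mg/L
k = ln2 / t½ = 0.693147 / 43.3 = 0.01601 h⁻¹
C = C₀ · e^(−k·t) = 6.220 × e^(−0.01601 × 169)
  = 6.220 × 0.06682 = 0.4156 mg/L
(0.4156 mg/L = 0.4156 µg/mL)

0.42 µg/mL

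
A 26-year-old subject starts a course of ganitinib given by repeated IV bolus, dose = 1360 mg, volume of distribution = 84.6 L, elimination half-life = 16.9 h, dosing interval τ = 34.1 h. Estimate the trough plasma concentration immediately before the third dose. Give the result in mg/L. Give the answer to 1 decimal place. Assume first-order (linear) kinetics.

C₀ per dose = Dose / Vd = 1360 / 84.6 = 16.08 mg/L
k = ln2 / t½ = 0.693147 / 16.9 = 0.04101 h⁻¹
Fraction remaining after one interval: r = e^(−kτ) = e^(−0.04101 × 34.1) = 0.2470
Before dose 3, 2 doses have been given (aged 1τ, 2τ).
C_trough = C₀ × (r + r²) = 16.08 × (0.2470 + 0.06101) = 4.953 mg/L

5.0 mg/L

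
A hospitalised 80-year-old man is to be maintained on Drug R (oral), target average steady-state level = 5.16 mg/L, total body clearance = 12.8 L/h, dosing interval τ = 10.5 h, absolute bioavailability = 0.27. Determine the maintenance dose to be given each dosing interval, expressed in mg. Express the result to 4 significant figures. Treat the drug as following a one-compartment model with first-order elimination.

At steady state, F × (Dose/τ) = Css × CL.
Dose = Css × CL × τ / F = 5.16 × 12.80 × 10.5 / 0.27 = 2569 mg

2569 mg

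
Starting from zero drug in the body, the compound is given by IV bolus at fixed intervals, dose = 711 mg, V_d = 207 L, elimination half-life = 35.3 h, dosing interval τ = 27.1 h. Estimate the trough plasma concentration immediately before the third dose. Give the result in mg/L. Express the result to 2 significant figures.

C₀ per dose = Dose / Vd = 711 / 207 = 3.435 mg/L
k = ln2 / t½ = 0.693147 / 35.3 = 0.01964 h⁻¹
Fraction remaining after one interval: r = e^(−kτ) = e^(−0.01964 × 27.1) = 0.5873
Before dose 3, 2 doses have been given (aged 1τ, 2τ).
C_trough = C₀ × (r + r²) = 3.435 × (0.5873 + 0.3449) = 3.202 mg/L

3.2 mg/L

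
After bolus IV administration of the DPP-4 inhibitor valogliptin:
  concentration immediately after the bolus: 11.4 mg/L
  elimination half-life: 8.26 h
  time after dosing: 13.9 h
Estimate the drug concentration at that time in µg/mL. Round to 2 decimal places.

k = ln2 / t½ = 0.693147 / 8.26 = 0.08392 h⁻¹
C = C₀ · e^(−k·t) = 11.40 × e^(−0.08392 × 13.9)
  = 11.40 × 0.3115 = 3.551 mg/L
(3.551 mg/L = 3.551 µg/mL)

3.55 µg/mL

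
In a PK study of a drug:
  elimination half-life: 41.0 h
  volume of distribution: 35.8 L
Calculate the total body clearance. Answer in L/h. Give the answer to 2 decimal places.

k = ln2 / t½ = 0.693147 / 41.0 = 0.01691 h⁻¹
CL = k × Vd = 0.01691 × 35.8 = 0.6054 L/h

0.61 L/h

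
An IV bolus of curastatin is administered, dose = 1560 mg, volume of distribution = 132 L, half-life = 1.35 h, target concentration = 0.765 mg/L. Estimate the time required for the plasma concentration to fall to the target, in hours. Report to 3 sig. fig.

5.33 h

C₀ = Dose / Vd = 1560 / 132 = 11.82 mg/L
k = ln2 / t½ = 0.693147 / 1.35 = 0.5134 h⁻¹
t = ln(C₀ / C) / k = ln(11.82 / 0.765) / 0.5134
  = ln(15.45) / 0.5134 = 2.738 / 0.5134 = 5.333 h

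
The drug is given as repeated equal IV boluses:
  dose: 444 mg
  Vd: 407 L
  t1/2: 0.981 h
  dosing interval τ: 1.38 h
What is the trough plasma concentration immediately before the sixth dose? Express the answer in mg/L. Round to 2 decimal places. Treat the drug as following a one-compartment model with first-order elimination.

C₀ per dose = Dose / Vd = 444 / 407 = 1.091 mg/L
k = ln2 / t½ = 0.693147 / 0.981 = 0.7066 h⁻¹
Fraction remaining after one interval: r = e^(−kτ) = e^(−0.7066 × 1.38) = 0.3772
Before dose 6, 5 doses have been given (aged 1τ, 2τ, 3τ, 4τ, 5τ).
C_trough = C₀ × (r + r² + … + r^5) = C₀ × r(1−r^5)/(1−r)
        = 1.091 × 0.3772 × (1 − 0.007636) / (1 − 0.3772) = 0.6557 mg/L

0.66 mg/L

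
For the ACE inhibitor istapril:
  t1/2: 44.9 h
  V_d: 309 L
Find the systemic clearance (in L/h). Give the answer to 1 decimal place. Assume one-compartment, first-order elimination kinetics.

k = ln2 / t½ = 0.693147 / 44.9 = 0.01544 h⁻¹
CL = k × Vd = 0.01544 × 309 = 4.771 L/h

4.8 L/h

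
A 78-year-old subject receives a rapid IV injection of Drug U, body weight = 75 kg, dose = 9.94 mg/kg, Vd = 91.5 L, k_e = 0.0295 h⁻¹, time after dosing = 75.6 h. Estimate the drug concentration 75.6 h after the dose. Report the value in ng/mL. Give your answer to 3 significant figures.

876 ng/mL

Total dose = 9.94 × 75 = 745.5 mg
C₀ = Dose / Vd = 745.5 / 91.5 = 8.148 mg/L
C = C₀ · e^(−k·t) = 8.148 × e^(−0.02950 × 75.6)
  = 8.148 × 0.1075 = 0.8759 mg/L
Convert: 0.8759 mg/L × 1000 = 875.9 ng/mL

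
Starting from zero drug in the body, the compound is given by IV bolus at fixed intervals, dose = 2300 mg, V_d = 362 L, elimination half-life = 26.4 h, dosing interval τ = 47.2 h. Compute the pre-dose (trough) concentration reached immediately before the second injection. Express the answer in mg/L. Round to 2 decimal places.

C₀ per dose = Dose / Vd = 2300 / 362 = 6.354 mg/L
k = ln2 / t½ = 0.693147 / 26.4 = 0.02626 h⁻¹
Fraction remaining after one interval: r = e^(−kτ) = e^(−0.02626 × 47.2) = 0.2895
Before dose 2, 1 dose has been given (aged 1τ).
C_trough = C₀ × r = 6.354 × 0.2895 = 1.839 mg/L

1.84 mg/L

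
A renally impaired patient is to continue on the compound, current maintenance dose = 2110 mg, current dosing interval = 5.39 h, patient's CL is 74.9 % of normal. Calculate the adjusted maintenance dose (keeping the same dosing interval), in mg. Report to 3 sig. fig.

1580 mg

To keep the same average steady-state level, dosing rate must scale with clearance.
CL ratio = 74.9 / 100 = 0.7490
New dose (same interval) = 2110 × 0.7490 = 1580 mg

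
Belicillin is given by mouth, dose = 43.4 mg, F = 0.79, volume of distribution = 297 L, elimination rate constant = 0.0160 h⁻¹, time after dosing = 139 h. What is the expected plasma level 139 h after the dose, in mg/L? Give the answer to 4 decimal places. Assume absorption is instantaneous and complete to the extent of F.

Amount reaching circulation = F × Dose = 0.79 × 43.40 = 34.29 mg
C₀ = F·Dose / Vd = 34.29 / 297 = 0.1155 mg/L
C = C₀ · e^(−k·t) = 0.1155 × e^(−0.01600 × 139)
  = 0.1155 × 0.1082 = 0.01250 mg/L

0.0125 mg/L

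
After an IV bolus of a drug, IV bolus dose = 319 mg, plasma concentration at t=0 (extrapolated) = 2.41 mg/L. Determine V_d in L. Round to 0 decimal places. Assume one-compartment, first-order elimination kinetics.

132 L

Vd = Dose / C₀ = 319.0 / 2.41 = 132.4 L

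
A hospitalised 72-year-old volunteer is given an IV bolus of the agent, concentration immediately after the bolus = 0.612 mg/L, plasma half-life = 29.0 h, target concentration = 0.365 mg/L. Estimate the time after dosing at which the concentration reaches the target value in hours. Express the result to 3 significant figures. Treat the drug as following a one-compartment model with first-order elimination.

k = ln2 / t½ = 0.693147 / 29.0 = 0.02390 h⁻¹
t = ln(C₀ / C) / k = ln(0.6120 / 0.365) / 0.02390
  = ln(1.677) / 0.02390 = 0.5170 / 0.02390 = 21.63 h

21.6 h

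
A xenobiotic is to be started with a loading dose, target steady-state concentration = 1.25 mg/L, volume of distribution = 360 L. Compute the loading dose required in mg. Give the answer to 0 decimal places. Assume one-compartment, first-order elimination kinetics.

450 mg

LD = Css × Vd = 1.25 × 360 = 450.0 mg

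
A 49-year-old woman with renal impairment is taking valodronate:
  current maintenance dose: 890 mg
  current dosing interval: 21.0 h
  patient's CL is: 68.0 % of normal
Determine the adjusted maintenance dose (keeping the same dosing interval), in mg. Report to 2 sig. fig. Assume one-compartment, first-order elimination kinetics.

To keep the same average steady-state level, dosing rate must scale with clearance.
CL ratio = 68.0 / 100 = 0.6800
New dose (same interval) = 890 × 0.6800 = 605.2 mg

610 mg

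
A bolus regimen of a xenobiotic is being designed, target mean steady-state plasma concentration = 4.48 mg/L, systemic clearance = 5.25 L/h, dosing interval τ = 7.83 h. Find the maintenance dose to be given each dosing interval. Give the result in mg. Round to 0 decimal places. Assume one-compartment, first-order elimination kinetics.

At steady state, Dose/τ = Css × CL.
Dose = Css × CL × τ = 4.48 × 5.250 × 7.83 = 184.2 mg

184 mg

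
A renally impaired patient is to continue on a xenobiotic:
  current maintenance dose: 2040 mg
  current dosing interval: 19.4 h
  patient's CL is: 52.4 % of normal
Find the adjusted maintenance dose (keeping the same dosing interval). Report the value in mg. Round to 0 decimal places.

To keep the same average steady-state level, dosing rate must scale with clearance.
CL ratio = 52.4 / 100 = 0.5240
New dose (same interval) = 2040 × 0.5240 = 1069 mg

1069 mg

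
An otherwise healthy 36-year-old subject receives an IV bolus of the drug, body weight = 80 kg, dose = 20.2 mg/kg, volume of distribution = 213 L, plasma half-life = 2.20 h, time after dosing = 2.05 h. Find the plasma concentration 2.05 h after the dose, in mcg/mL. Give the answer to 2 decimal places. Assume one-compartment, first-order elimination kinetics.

Total dose = 20.2 × 80 = 1616 mg
C₀ = Dose / Vd = 1616 / 213 = 7.587 mg/L
k = ln2 / t½ = 0.693147 / 2.20 = 0.3151 h⁻¹
C = C₀ · e^(−k·t) = 7.587 × e^(−0.3151 × 2.05)
  = 7.587 × 0.5242 = 3.977 mg/L
(3.977 mg/L = 3.977 mcg/mL)

3.98 mcg/mL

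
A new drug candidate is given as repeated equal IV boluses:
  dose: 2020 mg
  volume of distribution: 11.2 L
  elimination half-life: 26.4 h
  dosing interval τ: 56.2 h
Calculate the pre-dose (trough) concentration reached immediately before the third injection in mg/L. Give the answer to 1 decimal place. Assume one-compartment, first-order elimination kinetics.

50.7 mg/L

C₀ per dose = Dose / Vd = 2020 / 11.2 = 180.4 mg/L
k = ln2 / t½ = 0.693147 / 26.4 = 0.02626 h⁻¹
Fraction remaining after one interval: r = e^(−kτ) = e^(−0.02626 × 56.2) = 0.2286
Before dose 3, 2 doses have been given (aged 1τ, 2τ).
C_trough = C₀ × (r + r²) = 180.4 × (0.2286 + 0.05226) = 50.67 mg/L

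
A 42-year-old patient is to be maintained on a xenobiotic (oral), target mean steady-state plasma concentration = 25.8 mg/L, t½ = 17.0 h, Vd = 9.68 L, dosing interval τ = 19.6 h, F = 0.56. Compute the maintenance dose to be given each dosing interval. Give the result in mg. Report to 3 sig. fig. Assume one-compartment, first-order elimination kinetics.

k = ln2 / t½ = 0.693147 / 17.0 = 0.04077 h⁻¹
CL = k × Vd = 0.04077 × 9.68 = 0.3947 L/h
At steady state, F × (Dose/τ) = Css × CL.
Dose = Css × CL × τ / F = 25.8 × 0.3947 × 19.6 / 0.56 = 356.4 mg

356 mg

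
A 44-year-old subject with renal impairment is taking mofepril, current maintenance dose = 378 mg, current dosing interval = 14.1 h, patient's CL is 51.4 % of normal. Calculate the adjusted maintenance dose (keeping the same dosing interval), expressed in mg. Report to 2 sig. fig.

To keep the same average steady-state level, dosing rate must scale with clearance.
CL ratio = 51.4 / 100 = 0.5140
New dose (same interval) = 378 × 0.5140 = 194.3 mg

190 mg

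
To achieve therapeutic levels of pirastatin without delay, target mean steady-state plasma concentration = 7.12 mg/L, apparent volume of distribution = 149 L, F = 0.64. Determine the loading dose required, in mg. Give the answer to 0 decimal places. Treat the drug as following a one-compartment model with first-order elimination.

1658 mg

LD = Css × Vd / F = 7.12 × 149 / 0.64 = 1658 mg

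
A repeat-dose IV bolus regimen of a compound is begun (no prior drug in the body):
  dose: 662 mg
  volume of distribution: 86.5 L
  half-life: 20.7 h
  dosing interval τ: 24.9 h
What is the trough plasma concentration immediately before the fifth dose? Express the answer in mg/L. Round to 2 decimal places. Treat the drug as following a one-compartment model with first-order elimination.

5.67 mg/L

C₀ per dose = Dose / Vd = 662 / 86.5 = 7.653 mg/L
k = ln2 / t½ = 0.693147 / 20.7 = 0.03349 h⁻¹
Fraction remaining after one interval: r = e^(−kτ) = e^(−0.03349 × 24.9) = 0.4344
Before dose 5, 4 doses have been given (aged 1τ, 2τ, 3τ, 4τ).
C_trough = C₀ × (r + r² + … + r^4) = C₀ × r(1−r^4)/(1−r)
        = 7.653 × 0.4344 × (1 − 0.03561) / (1 − 0.4344) = 5.668 mg/L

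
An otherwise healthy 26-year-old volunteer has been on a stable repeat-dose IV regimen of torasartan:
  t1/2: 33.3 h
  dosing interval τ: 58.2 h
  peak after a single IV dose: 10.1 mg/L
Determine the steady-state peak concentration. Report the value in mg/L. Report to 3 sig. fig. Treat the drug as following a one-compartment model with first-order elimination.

k = ln2 / t½ = 0.693147 / 33.3 = 0.02082 h⁻¹
e^(−kτ) = e^(−0.02082 × 58.2) = 0.2977
Accumulation ratio R = 1 / (1 − e^(−kτ)) = 1 / (1 − 0.2977) = 1.424
Steady-state peak = C₀ × R = 10.1 × 1.424 = 14.38 mg/L

14.4 mg/L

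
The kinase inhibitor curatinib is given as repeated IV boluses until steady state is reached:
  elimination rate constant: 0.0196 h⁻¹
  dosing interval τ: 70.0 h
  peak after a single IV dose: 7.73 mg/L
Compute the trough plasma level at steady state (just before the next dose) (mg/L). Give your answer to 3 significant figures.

2.63 mg/L

e^(−kτ) = e^(−0.01960 × 70.0) = 0.2536
Accumulation ratio R = 1 / (1 − e^(−kτ)) = 1 / (1 − 0.2536) = 1.340
Steady-state trough = C₀ × R × e^(−kτ) = 7.73 × 1.340 × 0.2536 = 2.627 mg/L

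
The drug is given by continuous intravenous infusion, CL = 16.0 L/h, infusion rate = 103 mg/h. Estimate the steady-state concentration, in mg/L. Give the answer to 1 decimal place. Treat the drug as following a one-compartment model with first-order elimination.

6.4 mg/L

At steady state Css = R₀ / CL = 103 / 16.00 = 6.438 mg/L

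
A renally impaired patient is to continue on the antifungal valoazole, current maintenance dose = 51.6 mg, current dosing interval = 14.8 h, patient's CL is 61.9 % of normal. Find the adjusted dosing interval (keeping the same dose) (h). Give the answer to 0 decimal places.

24 h

To keep the same average steady-state level, dosing rate must scale with clearance.
CL ratio = 61.9 / 100 = 0.6190
New interval (same dose) = 14.8 / 0.6190 = 23.91 h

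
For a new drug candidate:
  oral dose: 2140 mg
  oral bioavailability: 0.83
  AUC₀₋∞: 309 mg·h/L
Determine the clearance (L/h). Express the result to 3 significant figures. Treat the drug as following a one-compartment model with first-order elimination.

5.75 L/h

CL = F·Dose / AUC = 0.83 × 2140 / 309 = 5.748 L/h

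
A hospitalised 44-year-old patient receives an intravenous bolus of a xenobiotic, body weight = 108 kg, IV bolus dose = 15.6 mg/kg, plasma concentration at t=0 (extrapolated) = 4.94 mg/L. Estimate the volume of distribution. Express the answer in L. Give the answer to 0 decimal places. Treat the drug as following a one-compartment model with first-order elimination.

Dose = 15.6 × 108 = 1685 mg
Vd = Dose / C₀ = 1685 / 4.94 = 341.1 L

341 L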